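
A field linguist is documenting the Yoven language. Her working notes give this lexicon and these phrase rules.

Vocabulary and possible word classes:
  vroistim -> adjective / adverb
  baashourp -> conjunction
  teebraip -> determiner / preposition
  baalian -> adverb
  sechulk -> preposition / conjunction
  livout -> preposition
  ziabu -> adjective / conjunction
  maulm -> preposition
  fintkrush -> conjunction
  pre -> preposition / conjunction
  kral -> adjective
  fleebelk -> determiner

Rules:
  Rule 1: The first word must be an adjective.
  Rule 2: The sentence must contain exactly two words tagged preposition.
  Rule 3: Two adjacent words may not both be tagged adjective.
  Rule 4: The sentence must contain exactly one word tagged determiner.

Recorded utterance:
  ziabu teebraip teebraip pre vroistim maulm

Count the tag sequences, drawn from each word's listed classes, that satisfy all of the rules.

Candidates per position — 1:ziabu {adjective,conjunction}; 2:teebraip {determiner,preposition}; 3:teebraip {determiner,preposition}; 4:pre {preposition,conjunction}; 5:vroistim {adjective,adverb}; 6:maulm {preposition}.
There are 32 candidate sequences in total.
The sequences that satisfy every rule: adjective determiner preposition conjunction adjective preposition; adjective determiner preposition conjunction adverb preposition; adjective preposition determiner conjunction adjective preposition; adjective preposition determiner conjunction adverb preposition.
Count = 4.

4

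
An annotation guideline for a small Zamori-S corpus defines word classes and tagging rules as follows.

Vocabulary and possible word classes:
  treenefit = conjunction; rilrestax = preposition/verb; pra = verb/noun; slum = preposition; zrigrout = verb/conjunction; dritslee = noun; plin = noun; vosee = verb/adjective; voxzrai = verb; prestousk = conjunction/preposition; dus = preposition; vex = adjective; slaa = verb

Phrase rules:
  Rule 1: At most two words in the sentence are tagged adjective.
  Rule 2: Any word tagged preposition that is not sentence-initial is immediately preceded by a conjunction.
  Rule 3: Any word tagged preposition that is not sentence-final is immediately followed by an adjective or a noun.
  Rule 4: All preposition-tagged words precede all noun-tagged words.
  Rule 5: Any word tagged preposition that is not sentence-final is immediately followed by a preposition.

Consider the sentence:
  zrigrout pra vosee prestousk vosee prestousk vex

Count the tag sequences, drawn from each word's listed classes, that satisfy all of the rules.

12

Candidates per position — 1:zrigrout {verb,conjunction}; 2:pra {verb,noun}; 3:vosee {verb,adjective}; 4:prestousk {conjunction,preposition}; 5:vosee {verb,adjective}; 6:prestousk {conjunction,preposition}; 7:vex {adjective}.
There are 64 candidate sequences in total.
Checking each against the rules leaves 12 sequences.
Count = 12.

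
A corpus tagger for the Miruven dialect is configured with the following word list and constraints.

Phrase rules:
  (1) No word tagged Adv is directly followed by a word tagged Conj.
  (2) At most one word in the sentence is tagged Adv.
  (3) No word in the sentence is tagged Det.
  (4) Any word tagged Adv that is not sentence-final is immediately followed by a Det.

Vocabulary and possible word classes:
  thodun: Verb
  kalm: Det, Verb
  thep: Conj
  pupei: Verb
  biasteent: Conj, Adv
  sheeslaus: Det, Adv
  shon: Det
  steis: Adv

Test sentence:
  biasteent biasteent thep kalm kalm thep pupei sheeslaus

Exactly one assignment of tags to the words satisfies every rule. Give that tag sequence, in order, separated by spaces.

Candidates per position — 1:biasteent {Conj,Adv}; 2:biasteent {Conj,Adv}; 3:thep {Conj}; 4:kalm {Det,Verb}; 5:kalm {Det,Verb}; 6:thep {Conj}; 7:pupei {Verb}; 8:sheeslaus {Det,Adv}.
At position 1, choosing Adv makes rule 1 impossible to satisfy; hence Conj.
At position 2, choosing Adv makes rule 1 impossible to satisfy; hence Conj.
At position 4, choosing Det makes rule 3 impossible to satisfy; hence Verb.
At position 5, choosing Det makes rule 3 impossible to satisfy; hence Verb.
At position 8, choosing Det makes rule 3 impossible to satisfy; hence Adv.
The unique satisfying tagging is: Conj Conj Conj Verb Verb Conj Verb Adv.
Check: rule 1 ok; rule 2 ok; rule 3 ok; rule 4 ok.

Conj Conj Conj Verb Verb Conj Verb Adv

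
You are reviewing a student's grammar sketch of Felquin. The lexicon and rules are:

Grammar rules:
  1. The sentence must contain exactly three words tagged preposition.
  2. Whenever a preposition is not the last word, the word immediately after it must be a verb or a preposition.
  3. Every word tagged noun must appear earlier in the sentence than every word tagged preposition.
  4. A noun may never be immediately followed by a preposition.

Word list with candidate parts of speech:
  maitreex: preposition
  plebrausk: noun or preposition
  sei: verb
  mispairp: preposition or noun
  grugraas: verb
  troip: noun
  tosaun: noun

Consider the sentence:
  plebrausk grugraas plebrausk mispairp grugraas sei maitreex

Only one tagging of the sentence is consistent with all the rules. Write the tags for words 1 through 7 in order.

Candidates per position — 1:plebrausk {noun,preposition}; 2:grugraas {verb}; 3:plebrausk {noun,preposition}; 4:mispairp {preposition,noun}; 5:grugraas {verb}; 6:sei {verb}; 7:maitreex {preposition}.
The remaining ambiguous positions (1, 3, 4) are resolved jointly — only one combination satisfies every rule.
The only consistent sequence is: noun verb preposition preposition verb verb preposition.
Checking: rule 1 ok; rule 2 ok; rule 3 ok; rule 4 ok.

noun verb preposition preposition verb verb preposition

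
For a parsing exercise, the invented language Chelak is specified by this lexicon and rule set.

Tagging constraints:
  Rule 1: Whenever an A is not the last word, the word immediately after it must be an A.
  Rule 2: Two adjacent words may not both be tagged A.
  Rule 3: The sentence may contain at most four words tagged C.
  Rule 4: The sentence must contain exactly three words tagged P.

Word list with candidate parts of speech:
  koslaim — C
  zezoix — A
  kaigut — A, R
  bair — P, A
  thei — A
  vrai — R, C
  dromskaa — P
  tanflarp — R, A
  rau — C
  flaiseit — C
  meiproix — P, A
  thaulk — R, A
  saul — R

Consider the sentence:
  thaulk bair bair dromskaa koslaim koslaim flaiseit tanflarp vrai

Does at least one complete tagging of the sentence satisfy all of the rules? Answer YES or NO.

Candidates per position — 1:thaulk {R,A}; 2:bair {P,A}; 3:bair {P,A}; 4:dromskaa {P}; 5:koslaim {C}; 6:koslaim {C}; 7:flaiseit {C}; 8:tanflarp {R,A}; 9:vrai {R,C}.
One satisfying assignment: R P P P C C C R C.
Checking: rule 1 holds; rule 2 holds; rule 3 holds; rule 4 holds.

YES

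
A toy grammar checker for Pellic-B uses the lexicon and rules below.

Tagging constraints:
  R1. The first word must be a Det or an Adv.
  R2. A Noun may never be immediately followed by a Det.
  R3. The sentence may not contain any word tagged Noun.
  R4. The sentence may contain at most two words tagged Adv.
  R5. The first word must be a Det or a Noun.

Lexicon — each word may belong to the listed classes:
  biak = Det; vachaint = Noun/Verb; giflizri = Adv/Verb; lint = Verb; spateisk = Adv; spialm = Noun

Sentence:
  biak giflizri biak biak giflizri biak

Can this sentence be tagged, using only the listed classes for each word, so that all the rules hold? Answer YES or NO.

Candidates per position — 1:biak {Det}; 2:giflizri {Adv,Verb}; 3:biak {Det}; 4:biak {Det}; 5:giflizri {Adv,Verb}; 6:biak {Det}.
One satisfying assignment: Det Adv Det Det Verb Det.
Check: rule 1 satisfied; rule 2 satisfied; rule 3 satisfied; rule 4 satisfied; rule 5 satisfied.

YES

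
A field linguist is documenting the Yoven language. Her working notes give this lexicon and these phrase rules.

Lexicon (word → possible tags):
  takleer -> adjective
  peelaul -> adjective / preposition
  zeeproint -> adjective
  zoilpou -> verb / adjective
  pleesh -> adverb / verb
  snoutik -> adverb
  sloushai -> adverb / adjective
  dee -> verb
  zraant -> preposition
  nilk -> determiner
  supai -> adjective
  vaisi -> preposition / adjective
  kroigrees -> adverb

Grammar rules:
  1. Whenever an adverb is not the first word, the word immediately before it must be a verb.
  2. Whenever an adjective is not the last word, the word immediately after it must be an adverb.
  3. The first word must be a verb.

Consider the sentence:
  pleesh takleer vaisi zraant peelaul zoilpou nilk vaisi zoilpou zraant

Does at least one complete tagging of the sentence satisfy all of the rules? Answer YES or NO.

NO

Candidates per position — 1:pleesh {adverb,verb}; 2:takleer {adjective}; 3:vaisi {preposition,adjective}; 4:zraant {preposition}; 5:peelaul {adjective,preposition}; 6:zoilpou {verb,adjective}; 7:nilk {determiner}; 8:vaisi {preposition,adjective}; 9:zoilpou {verb,adjective}; 10:zraant {preposition}.
Rule 2 cannot be satisfied by any choice of tags from the lexicon.
So there is no consistent tagging.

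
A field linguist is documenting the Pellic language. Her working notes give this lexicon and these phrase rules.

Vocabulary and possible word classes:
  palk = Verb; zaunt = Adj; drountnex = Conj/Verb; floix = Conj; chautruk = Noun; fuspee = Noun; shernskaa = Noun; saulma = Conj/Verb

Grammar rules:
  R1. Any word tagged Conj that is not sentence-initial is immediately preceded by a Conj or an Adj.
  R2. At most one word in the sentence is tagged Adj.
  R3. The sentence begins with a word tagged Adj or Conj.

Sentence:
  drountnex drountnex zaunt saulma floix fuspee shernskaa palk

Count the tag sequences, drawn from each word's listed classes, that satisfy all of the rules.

Candidates per position — 1:drountnex {Conj,Verb}; 2:drountnex {Conj,Verb}; 3:zaunt {Adj}; 4:saulma {Conj,Verb}; 5:floix {Conj}; 6:fuspee {Noun}; 7:shernskaa {Noun}; 8:palk {Verb}.
There are 8 candidate sequences in total.
The sequences that satisfy every rule: Conj Conj Adj Conj Conj Noun Noun Verb; Conj Verb Adj Conj Conj Noun Noun Verb.
Count = 2.

2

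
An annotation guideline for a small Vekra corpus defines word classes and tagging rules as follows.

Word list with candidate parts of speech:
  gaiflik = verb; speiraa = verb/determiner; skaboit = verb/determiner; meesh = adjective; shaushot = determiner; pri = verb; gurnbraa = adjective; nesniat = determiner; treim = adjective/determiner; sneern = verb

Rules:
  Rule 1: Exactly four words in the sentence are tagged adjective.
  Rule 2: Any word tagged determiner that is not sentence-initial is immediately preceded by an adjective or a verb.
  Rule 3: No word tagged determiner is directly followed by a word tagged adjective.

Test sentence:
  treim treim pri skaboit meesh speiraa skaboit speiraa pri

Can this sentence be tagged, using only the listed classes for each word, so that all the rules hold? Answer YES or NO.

NO

Candidates per position — 1:treim {adjective,determiner}; 2:treim {adjective,determiner}; 3:pri {verb}; 4:skaboit {verb,determiner}; 5:meesh {adjective}; 6:speiraa {verb,determiner}; 7:skaboit {verb,determiner}; 8:speiraa {verb,determiner}; 9:pri {verb}.
Rule 1 cannot be satisfied by any choice of tags from the lexicon.
So there is no consistent tagging.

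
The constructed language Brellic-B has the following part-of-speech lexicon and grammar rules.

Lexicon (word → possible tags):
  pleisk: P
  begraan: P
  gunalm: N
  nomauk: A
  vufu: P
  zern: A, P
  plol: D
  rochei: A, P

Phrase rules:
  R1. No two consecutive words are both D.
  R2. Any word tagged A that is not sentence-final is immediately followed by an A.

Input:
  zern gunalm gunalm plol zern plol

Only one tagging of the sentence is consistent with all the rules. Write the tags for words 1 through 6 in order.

Candidates per position — 1:zern {A,P}; 2:gunalm {N}; 3:gunalm {N}; 4:plol {D}; 5:zern {A,P}; 6:plol {D}.
If word 1 were A, no tagging could satisfy rule 2; so word 1 is P.
If word 5 were A, no tagging could satisfy rule 2; so word 5 is P.
That leaves exactly one tagging: P N N D P D.
Rule-by-rule: rule 1 satisfied; rule 2 satisfied.

P N N D P D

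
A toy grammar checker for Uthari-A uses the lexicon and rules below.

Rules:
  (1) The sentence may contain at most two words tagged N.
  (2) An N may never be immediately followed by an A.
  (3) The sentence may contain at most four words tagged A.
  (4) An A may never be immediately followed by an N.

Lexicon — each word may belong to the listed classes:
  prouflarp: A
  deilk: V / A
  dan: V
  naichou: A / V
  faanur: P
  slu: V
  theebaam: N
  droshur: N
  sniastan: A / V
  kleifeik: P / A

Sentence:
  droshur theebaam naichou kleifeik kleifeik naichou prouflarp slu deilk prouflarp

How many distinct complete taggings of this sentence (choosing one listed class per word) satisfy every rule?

11

Candidates per position — 1:droshur {N}; 2:theebaam {N}; 3:naichou {A,V}; 4:kleifeik {P,A}; 5:kleifeik {P,A}; 6:naichou {A,V}; 7:prouflarp {A}; 8:slu {V}; 9:deilk {V,A}; 10:prouflarp {A}.
There are 32 candidate sequences in total.
Checking each against the rules leaves 11 sequences.
Count = 11.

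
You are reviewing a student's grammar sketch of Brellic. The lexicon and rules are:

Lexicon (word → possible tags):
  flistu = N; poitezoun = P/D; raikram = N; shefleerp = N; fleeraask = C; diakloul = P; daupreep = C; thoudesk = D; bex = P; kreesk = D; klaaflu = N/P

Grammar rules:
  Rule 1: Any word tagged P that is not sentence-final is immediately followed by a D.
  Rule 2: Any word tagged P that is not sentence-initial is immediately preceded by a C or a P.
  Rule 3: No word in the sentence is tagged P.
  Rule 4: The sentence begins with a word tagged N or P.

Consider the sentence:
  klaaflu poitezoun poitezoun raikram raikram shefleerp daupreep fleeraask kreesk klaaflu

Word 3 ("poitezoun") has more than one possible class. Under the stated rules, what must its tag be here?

Candidates per position — 1:klaaflu {N,P}; 2:poitezoun {P,D}; 3:poitezoun {P,D}; 4:raikram {N}; 5:raikram {N}; 6:shefleerp {N}; 7:daupreep {C}; 8:fleeraask {C}; 9:kreesk {D}; 10:klaaflu {N,P}.
Position 1: tagging it P would leave rule 3 unsatisfiable, so it must be N.
Position 2: tagging it P would leave rule 2 unsatisfiable, so it must be D.
Position 3: tagging it P would leave rule 1 unsatisfiable, so it must be D.
Position 10: tagging it P would leave rule 2 unsatisfiable, so it must be N.
That leaves exactly one tagging: N D D N N N C C D N.
Verifying each rule — rule 1 ✓; rule 2 ✓; rule 3 ✓; rule 4 ✓.

D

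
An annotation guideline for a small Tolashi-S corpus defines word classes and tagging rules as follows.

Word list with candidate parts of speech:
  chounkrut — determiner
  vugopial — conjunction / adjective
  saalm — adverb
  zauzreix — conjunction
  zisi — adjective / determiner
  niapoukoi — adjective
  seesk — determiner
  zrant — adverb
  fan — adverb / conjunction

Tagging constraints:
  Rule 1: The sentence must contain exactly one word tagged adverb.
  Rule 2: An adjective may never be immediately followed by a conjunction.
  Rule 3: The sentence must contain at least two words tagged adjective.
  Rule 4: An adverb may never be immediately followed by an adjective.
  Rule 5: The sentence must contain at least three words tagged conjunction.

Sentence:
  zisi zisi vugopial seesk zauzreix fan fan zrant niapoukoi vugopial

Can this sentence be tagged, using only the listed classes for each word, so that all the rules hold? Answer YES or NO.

Candidates per position — 1:zisi {adjective,determiner}; 2:zisi {adjective,determiner}; 3:vugopial {conjunction,adjective}; 4:seesk {determiner}; 5:zauzreix {conjunction}; 6:fan {adverb,conjunction}; 7:fan {adverb,conjunction}; 8:zrant {adverb}; 9:niapoukoi {adjective}; 10:vugopial {conjunction,adjective}.
Rule 4 cannot be satisfied by any choice of tags from the lexicon.
So there is no consistent tagging.

NO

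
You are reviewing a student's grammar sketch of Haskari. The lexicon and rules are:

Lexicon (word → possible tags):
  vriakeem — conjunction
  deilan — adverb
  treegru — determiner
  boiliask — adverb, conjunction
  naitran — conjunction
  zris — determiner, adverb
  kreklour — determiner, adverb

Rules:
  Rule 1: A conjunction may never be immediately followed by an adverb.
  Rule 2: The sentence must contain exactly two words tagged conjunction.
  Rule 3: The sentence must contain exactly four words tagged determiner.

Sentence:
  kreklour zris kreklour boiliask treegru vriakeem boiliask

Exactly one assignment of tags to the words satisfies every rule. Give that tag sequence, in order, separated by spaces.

determiner determiner determiner adverb determiner conjunction conjunction

Candidates per position — 1:kreklour {determiner,adverb}; 2:zris {determiner,adverb}; 3:kreklour {determiner,adverb}; 4:boiliask {adverb,conjunction}; 5:treegru {determiner}; 6:vriakeem {conjunction}; 7:boiliask {adverb,conjunction}.
Word 1 cannot be adverb — rule 3 would then fail for every completion. It is determiner.
Word 2 cannot be adverb — rule 3 would then fail for every completion. It is determiner.
Word 3 cannot be adverb — rule 3 would then fail for every completion. It is determiner.
Word 7 cannot be adverb — rule 1 would then fail for every completion. It is conjunction.
Word 4 cannot be conjunction — rule 2 would then fail for every completion. It is adverb.
The only consistent sequence is: determiner determiner determiner adverb determiner conjunction conjunction.
Checking: rule 1 ✓; rule 2 ✓; rule 3 ✓.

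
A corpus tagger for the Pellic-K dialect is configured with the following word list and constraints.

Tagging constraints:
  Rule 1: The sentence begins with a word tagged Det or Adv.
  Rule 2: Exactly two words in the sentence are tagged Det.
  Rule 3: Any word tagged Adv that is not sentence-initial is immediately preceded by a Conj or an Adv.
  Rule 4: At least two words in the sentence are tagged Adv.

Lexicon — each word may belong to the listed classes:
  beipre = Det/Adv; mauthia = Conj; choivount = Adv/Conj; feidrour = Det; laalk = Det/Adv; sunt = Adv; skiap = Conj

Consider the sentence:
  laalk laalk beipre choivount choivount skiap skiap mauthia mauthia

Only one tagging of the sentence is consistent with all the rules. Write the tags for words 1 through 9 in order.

Candidates per position — 1:laalk {Det,Adv}; 2:laalk {Det,Adv}; 3:beipre {Det,Adv}; 4:choivount {Adv,Conj}; 5:choivount {Adv,Conj}; 6:skiap {Conj}; 7:skiap {Conj}; 8:mauthia {Conj}; 9:mauthia {Conj}.
The remaining ambiguous positions (1, 2, 3, 4, 5) are resolved jointly — only one combination satisfies every rule.
The only consistent sequence is: Adv Det Det Conj Adv Conj Conj Conj Conj.
Verifying each rule — rule 1 ok; rule 2 ok; rule 3 ok; rule 4 ok.

Adv Det Det Conj Adv Conj Conj Conj Conj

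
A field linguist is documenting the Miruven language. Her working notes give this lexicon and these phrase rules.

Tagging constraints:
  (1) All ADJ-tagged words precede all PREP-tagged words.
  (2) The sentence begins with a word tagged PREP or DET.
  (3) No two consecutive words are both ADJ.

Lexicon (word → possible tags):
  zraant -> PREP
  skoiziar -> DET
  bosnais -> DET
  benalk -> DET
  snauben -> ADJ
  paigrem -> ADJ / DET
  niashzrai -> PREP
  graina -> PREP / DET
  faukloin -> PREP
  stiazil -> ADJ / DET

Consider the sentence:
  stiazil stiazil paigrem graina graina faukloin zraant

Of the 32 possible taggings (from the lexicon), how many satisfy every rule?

12

Candidates per position — 1:stiazil {ADJ,DET}; 2:stiazil {ADJ,DET}; 3:paigrem {ADJ,DET}; 4:graina {PREP,DET}; 5:graina {PREP,DET}; 6:faukloin {PREP}; 7:zraant {PREP}.
There are 32 candidate sequences in total.
Checking each against the rules leaves 12 sequences.
Count = 12.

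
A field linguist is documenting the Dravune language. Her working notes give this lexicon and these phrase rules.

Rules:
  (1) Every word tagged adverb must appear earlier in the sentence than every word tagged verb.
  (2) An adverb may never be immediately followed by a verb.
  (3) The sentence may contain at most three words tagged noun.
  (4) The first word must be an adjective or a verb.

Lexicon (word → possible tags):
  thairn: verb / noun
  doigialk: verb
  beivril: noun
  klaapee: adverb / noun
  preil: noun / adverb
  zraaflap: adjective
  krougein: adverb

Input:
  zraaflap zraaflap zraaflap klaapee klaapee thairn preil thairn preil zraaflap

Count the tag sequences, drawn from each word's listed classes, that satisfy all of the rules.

Candidates per position — 1:zraaflap {adjective}; 2:zraaflap {adjective}; 3:zraaflap {adjective}; 4:klaapee {adverb,noun}; 5:klaapee {adverb,noun}; 6:thairn {verb,noun}; 7:preil {noun,adverb}; 8:thairn {verb,noun}; 9:preil {noun,adverb}; 10:zraaflap {adjective}.
There are 64 candidate sequences in total.
Checking each against the rules leaves 7 sequences.
Count = 7.

7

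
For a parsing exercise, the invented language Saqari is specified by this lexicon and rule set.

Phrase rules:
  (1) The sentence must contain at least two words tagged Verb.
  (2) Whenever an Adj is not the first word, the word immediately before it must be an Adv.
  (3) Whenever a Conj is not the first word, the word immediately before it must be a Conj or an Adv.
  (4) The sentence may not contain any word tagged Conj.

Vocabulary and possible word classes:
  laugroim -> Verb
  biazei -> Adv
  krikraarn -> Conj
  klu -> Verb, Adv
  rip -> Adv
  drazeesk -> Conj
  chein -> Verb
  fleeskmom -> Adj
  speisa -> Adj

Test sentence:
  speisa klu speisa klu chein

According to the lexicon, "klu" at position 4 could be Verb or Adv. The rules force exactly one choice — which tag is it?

Verb

Candidates per position — 1:speisa {Adj}; 2:klu {Verb,Adv}; 3:speisa {Adj}; 4:klu {Verb,Adv}; 5:chein {Verb}.
Position 2: Verb is ruled out by rule 2; that leaves Adv.
Position 4: Adv is ruled out by rule 1; that leaves Verb.
So the tagging must be: Adj Adv Adj Verb Verb.
Rule-by-rule: rule 1 ok; rule 2 ok; rule 3 ok; rule 4 ok.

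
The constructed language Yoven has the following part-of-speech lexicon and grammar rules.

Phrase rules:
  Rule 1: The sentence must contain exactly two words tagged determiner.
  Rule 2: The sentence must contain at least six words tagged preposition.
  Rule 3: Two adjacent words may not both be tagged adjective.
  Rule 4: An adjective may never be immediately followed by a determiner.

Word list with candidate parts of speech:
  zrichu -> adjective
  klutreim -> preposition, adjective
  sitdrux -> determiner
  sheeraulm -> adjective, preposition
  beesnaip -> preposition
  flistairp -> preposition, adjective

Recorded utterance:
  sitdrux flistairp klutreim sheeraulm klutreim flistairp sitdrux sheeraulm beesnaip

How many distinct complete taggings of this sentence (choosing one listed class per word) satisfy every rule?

Candidates per position — 1:sitdrux {determiner}; 2:flistairp {preposition,adjective}; 3:klutreim {preposition,adjective}; 4:sheeraulm {adjective,preposition}; 5:klutreim {preposition,adjective}; 6:flistairp {preposition,adjective}; 7:sitdrux {determiner}; 8:sheeraulm {adjective,preposition}; 9:beesnaip {preposition}.
There are 64 candidate sequences in total.
Checking each against the rules leaves 6 sequences.
Count = 6.

6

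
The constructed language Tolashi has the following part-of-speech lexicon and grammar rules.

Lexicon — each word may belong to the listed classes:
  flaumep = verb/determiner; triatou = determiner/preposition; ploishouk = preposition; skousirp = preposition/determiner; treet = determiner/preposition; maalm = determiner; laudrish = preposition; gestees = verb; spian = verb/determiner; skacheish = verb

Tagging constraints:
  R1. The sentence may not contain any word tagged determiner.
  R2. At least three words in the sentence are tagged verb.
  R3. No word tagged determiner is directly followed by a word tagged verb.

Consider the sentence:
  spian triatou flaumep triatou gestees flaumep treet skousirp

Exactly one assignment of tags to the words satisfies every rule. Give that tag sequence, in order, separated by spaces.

verb preposition verb preposition verb verb preposition preposition

Candidates per position — 1:spian {verb,determiner}; 2:triatou {determiner,preposition}; 3:flaumep {verb,determiner}; 4:triatou {determiner,preposition}; 5:gestees {verb}; 6:flaumep {verb,determiner}; 7:treet {determiner,preposition}; 8:skousirp {preposition,determiner}.
If word 1 were determiner, no tagging could satisfy rule 1; so word 1 is verb.
If word 2 were determiner, no tagging could satisfy rule 1; so word 2 is preposition.
If word 3 were determiner, no tagging could satisfy rule 1; so word 3 is verb.
If word 4 were determiner, no tagging could satisfy rule 1; so word 4 is preposition.
If word 6 were determiner, no tagging could satisfy rule 1; so word 6 is verb.
If word 7 were determiner, no tagging could satisfy rule 1; so word 7 is preposition.
If word 8 were determiner, no tagging could satisfy rule 1; so word 8 is preposition.
That leaves exactly one tagging: verb preposition verb preposition verb verb preposition preposition.
Verifying each rule — rule 1 ok; rule 2 ok; rule 3 ok.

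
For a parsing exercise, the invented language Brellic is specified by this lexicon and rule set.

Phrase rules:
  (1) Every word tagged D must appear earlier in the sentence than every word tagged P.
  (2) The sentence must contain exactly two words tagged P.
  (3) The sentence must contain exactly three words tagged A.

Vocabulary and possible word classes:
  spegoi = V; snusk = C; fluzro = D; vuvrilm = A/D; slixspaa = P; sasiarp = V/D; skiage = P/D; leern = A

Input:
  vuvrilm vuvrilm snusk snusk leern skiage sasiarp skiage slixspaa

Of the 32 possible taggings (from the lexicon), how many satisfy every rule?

2

Candidates per position — 1:vuvrilm {A,D}; 2:vuvrilm {A,D}; 3:snusk {C}; 4:snusk {C}; 5:leern {A}; 6:skiage {P,D}; 7:sasiarp {V,D}; 8:skiage {P,D}; 9:slixspaa {P}.
There are 32 candidate sequences in total.
The sequences that satisfy every rule: A A C C A D V P P; A A C C A D D P P.
Count = 2.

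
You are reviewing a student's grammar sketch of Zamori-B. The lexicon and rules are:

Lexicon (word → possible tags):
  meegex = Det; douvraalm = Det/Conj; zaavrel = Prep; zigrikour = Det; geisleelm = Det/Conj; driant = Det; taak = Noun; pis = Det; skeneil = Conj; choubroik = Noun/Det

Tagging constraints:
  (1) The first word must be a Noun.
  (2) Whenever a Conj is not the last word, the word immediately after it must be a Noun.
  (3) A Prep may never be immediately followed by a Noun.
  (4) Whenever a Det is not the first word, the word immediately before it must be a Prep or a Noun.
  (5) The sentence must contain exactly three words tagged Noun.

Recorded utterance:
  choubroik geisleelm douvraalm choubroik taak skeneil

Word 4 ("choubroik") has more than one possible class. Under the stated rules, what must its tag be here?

Noun

Candidates per position — 1:choubroik {Noun,Det}; 2:geisleelm {Det,Conj}; 3:douvraalm {Det,Conj}; 4:choubroik {Noun,Det}; 5:taak {Noun}; 6:skeneil {Conj}.
Position 1: Det is ruled out by rule 1; that leaves Noun.
Position 2: Conj is ruled out by rule 2; that leaves Det.
Position 3: Det is ruled out by rule 4; that leaves Conj.
Position 4: Det is ruled out by rule 2; that leaves Noun.
The unique satisfying tagging is: Noun Det Conj Noun Noun Conj.
Check: rule 1 ok; rule 2 ok; rule 3 ok; rule 4 ok; rule 5 ok.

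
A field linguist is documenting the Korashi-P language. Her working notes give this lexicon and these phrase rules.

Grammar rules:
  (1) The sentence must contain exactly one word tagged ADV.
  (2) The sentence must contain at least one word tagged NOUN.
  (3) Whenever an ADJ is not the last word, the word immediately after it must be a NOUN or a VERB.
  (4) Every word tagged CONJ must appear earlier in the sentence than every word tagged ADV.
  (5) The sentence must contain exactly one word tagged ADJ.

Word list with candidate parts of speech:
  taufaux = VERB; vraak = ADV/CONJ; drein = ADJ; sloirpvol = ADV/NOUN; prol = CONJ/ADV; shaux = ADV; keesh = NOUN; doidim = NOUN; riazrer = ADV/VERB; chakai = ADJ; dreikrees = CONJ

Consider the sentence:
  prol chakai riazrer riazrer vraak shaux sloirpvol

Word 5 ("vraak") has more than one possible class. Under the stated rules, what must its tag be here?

CONJ

Candidates per position — 1:prol {CONJ,ADV}; 2:chakai {ADJ}; 3:riazrer {ADV,VERB}; 4:riazrer {ADV,VERB}; 5:vraak {ADV,CONJ}; 6:shaux {ADV}; 7:sloirpvol {ADV,NOUN}.
Word 1 cannot be ADV — rule 1 would then fail for every completion. It is CONJ.
Word 3 cannot be ADV — rule 1 would then fail for every completion. It is VERB.
Word 4 cannot be ADV — rule 1 would then fail for every completion. It is VERB.
Word 5 cannot be ADV — rule 1 would then fail for every completion. It is CONJ.
Word 7 cannot be ADV — rule 1 would then fail for every completion. It is NOUN.
The only consistent sequence is: CONJ ADJ VERB VERB CONJ ADV NOUN.
Rule-by-rule: rule 1 satisfied; rule 2 satisfied; rule 3 satisfied; rule 4 satisfied; rule 5 satisfied.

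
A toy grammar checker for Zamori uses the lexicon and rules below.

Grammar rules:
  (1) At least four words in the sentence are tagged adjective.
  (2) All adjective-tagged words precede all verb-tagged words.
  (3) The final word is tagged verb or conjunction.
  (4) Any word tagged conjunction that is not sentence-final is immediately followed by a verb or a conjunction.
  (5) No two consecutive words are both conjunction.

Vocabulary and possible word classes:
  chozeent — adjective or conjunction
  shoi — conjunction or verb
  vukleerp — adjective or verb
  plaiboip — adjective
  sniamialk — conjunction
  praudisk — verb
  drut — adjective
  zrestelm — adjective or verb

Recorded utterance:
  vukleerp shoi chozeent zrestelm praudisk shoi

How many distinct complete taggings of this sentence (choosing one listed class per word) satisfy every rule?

0

Candidates per position — 1:vukleerp {adjective,verb}; 2:shoi {conjunction,verb}; 3:chozeent {adjective,conjunction}; 4:zrestelm {adjective,verb}; 5:praudisk {verb}; 6:shoi {conjunction,verb}.
There are 32 candidate sequences in total.
Rule 1 cannot be satisfied by any choice of tags from the lexicon.
So there is no consistent tagging.
Count = 0.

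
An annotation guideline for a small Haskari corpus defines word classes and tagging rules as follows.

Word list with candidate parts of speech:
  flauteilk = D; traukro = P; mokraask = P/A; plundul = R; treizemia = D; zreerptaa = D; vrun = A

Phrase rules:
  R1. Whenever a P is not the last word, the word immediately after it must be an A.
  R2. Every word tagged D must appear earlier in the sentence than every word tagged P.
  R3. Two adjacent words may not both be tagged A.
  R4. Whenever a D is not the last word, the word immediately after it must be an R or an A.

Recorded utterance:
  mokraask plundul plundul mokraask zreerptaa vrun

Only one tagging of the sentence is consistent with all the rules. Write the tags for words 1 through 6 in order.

Candidates per position — 1:mokraask {P,A}; 2:plundul {R}; 3:plundul {R}; 4:mokraask {P,A}; 5:zreerptaa {D}; 6:vrun {A}.
Position 1: tagging it P would leave rule 1 unsatisfiable, so it must be A.
Position 4: tagging it P would leave rule 1 unsatisfiable, so it must be A.
That leaves exactly one tagging: A R R A D A.
Rule-by-rule: rule 1 ✓; rule 2 ✓; rule 3 ✓; rule 4 ✓.

A R R A D A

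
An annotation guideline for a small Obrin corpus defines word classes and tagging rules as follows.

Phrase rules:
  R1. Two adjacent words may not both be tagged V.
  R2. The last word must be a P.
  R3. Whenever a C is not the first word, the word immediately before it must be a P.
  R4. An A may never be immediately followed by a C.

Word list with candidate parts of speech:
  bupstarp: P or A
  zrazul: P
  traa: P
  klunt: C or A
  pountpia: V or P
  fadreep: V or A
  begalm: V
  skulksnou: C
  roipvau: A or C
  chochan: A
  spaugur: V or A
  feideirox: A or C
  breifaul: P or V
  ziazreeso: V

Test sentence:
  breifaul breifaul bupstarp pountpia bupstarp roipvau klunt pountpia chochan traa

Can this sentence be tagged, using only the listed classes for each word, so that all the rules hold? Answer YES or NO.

Candidates per position — 1:breifaul {P,V}; 2:breifaul {P,V}; 3:bupstarp {P,A}; 4:pountpia {V,P}; 5:bupstarp {P,A}; 6:roipvau {A,C}; 7:klunt {C,A}; 8:pountpia {V,P}; 9:chochan {A}; 10:traa {P}.
One satisfying assignment: P V P V P A A V A P.
Check: rule 1 holds; rule 2 holds; rule 3 holds; rule 4 holds.

YES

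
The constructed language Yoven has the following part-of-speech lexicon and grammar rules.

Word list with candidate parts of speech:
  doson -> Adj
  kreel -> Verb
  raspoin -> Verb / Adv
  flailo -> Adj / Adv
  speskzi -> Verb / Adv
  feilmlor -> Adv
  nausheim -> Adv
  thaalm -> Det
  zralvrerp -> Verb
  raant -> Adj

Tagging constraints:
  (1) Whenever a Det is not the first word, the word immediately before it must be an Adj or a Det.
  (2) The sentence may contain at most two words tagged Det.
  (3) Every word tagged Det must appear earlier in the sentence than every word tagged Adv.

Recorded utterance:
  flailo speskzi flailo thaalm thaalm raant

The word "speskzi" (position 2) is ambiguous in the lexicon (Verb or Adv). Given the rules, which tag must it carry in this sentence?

Verb

Candidates per position — 1:flailo {Adj,Adv}; 2:speskzi {Verb,Adv}; 3:flailo {Adj,Adv}; 4:thaalm {Det}; 5:thaalm {Det}; 6:raant {Adj}.
Word 1 cannot be Adv — rule 3 would then fail for every completion. It is Adj.
Word 2 cannot be Adv — rule 3 would then fail for every completion. It is Verb.
Word 3 cannot be Adv — rule 1 would then fail for every completion. It is Adj.
That leaves exactly one tagging: Adj Verb Adj Det Det Adj.
Checking: rule 1 ok; rule 2 ok; rule 3 ok.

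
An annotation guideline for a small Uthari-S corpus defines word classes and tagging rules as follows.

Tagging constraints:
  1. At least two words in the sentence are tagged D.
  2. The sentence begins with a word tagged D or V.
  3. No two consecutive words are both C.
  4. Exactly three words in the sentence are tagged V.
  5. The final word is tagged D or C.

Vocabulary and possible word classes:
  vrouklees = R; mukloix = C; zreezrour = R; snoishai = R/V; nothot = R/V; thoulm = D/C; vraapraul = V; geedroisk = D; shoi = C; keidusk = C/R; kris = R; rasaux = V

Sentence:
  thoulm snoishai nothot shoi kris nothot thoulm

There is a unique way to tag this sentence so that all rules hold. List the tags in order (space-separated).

Candidates per position — 1:thoulm {D,C}; 2:snoishai {R,V}; 3:nothot {R,V}; 4:shoi {C}; 5:kris {R}; 6:nothot {R,V}; 7:thoulm {D,C}.
Position 1: tagging it C would leave rule 1 unsatisfiable, so it must be D.
Position 2: tagging it R would leave rule 4 unsatisfiable, so it must be V.
Position 3: tagging it R would leave rule 4 unsatisfiable, so it must be V.
Position 6: tagging it R would leave rule 4 unsatisfiable, so it must be V.
Position 7: tagging it C would leave rule 1 unsatisfiable, so it must be D.
The unique satisfying tagging is: D V V C R V D.
Check: rule 1 ok; rule 2 ok; rule 3 ok; rule 4 ok; rule 5 ok.

D V V C R V D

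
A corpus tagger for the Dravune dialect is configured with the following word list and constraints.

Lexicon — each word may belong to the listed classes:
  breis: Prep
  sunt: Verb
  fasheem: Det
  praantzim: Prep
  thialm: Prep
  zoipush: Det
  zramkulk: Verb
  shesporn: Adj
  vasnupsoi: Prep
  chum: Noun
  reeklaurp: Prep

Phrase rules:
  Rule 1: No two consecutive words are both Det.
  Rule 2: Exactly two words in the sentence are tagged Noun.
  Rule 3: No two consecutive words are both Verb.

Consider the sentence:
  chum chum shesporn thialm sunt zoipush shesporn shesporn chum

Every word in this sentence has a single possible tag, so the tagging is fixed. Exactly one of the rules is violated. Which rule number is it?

Fixed tagging: Noun Noun Adj Prep Verb Det Adj Adj Noun.
Applying the rules: R1 ok, R2 fails, R3 ok.
Only rule 2 fails.

2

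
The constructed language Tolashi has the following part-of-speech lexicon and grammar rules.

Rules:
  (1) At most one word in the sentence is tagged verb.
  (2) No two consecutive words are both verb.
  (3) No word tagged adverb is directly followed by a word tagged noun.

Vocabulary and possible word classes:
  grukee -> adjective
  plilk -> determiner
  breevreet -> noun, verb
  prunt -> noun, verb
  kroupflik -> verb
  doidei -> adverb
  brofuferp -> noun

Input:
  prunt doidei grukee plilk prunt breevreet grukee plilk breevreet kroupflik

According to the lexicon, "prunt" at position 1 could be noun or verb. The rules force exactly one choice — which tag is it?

Candidates per position — 1:prunt {noun,verb}; 2:doidei {adverb}; 3:grukee {adjective}; 4:plilk {determiner}; 5:prunt {noun,verb}; 6:breevreet {noun,verb}; 7:grukee {adjective}; 8:plilk {determiner}; 9:breevreet {noun,verb}; 10:kroupflik {verb}.
Word 1 cannot be verb — rule 1 would then fail for every completion. It is noun.
Word 5 cannot be verb — rule 1 would then fail for every completion. It is noun.
Word 6 cannot be verb — rule 1 would then fail for every completion. It is noun.
Word 9 cannot be verb — rule 1 would then fail for every completion. It is noun.
The only consistent sequence is: noun adverb adjective determiner noun noun adjective determiner noun verb.
Verifying each rule — rule 1 ✓; rule 2 ✓; rule 3 ✓.

noun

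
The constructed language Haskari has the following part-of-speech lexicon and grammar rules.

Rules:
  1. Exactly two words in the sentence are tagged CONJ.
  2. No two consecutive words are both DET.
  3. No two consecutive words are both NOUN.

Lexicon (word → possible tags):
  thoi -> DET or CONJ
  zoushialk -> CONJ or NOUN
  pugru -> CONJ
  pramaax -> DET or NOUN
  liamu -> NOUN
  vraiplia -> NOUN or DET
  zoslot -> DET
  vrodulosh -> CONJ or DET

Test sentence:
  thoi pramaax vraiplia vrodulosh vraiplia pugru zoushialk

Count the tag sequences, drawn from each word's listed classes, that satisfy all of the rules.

3

Candidates per position — 1:thoi {DET,CONJ}; 2:pramaax {DET,NOUN}; 3:vraiplia {NOUN,DET}; 4:vrodulosh {CONJ,DET}; 5:vraiplia {NOUN,DET}; 6:pugru {CONJ}; 7:zoushialk {CONJ,NOUN}.
There are 64 candidate sequences in total.
The sequences that satisfy every rule: DET NOUN DET CONJ NOUN CONJ NOUN; DET NOUN DET CONJ DET CONJ NOUN; CONJ DET NOUN DET NOUN CONJ NOUN.
Count = 3.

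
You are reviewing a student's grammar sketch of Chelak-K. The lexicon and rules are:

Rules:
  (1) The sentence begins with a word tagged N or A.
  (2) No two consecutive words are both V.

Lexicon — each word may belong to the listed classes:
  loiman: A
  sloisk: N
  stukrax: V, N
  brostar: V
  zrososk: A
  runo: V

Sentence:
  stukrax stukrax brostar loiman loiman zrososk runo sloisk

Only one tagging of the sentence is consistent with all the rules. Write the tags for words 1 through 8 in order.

N N V A A A V N

Candidates per position — 1:stukrax {V,N}; 2:stukrax {V,N}; 3:brostar {V}; 4:loiman {A}; 5:loiman {A}; 6:zrososk {A}; 7:runo {V}; 8:sloisk {N}.
At position 1, choosing V makes rule 1 impossible to satisfy; hence N.
At position 2, choosing V makes rule 2 impossible to satisfy; hence N.
That leaves exactly one tagging: N N V A A A V N.
Verifying each rule — rule 1 satisfied; rule 2 satisfied.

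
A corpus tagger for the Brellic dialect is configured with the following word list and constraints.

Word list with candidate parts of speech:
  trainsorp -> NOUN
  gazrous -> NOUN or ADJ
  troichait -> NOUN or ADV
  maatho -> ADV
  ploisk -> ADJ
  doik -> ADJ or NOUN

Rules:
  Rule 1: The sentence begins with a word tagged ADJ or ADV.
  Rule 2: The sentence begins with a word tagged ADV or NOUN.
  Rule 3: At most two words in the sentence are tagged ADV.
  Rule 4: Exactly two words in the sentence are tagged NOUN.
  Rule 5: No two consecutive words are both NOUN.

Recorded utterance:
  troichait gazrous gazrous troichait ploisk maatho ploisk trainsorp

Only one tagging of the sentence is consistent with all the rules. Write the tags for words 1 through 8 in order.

Candidates per position — 1:troichait {NOUN,ADV}; 2:gazrous {NOUN,ADJ}; 3:gazrous {NOUN,ADJ}; 4:troichait {NOUN,ADV}; 5:ploisk {ADJ}; 6:maatho {ADV}; 7:ploisk {ADJ}; 8:trainsorp {NOUN}.
At position 1, choosing NOUN makes rule 1 impossible to satisfy; hence ADV.
At position 4, choosing ADV makes rule 3 impossible to satisfy; hence NOUN.
At position 2, choosing NOUN makes rule 4 impossible to satisfy; hence ADJ.
At position 3, choosing NOUN makes rule 4 impossible to satisfy; hence ADJ.
That leaves exactly one tagging: ADV ADJ ADJ NOUN ADJ ADV ADJ NOUN.
Checking: rule 1 holds; rule 2 holds; rule 3 holds; rule 4 holds; rule 5 holds.

ADV ADJ ADJ NOUN ADJ ADV ADJ NOUN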